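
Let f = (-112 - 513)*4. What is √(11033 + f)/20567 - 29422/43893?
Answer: -29422/43893 + √8533/20567 ≈ -0.66582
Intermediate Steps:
f = -2500 (f = -625*4 = -2500)
√(11033 + f)/20567 - 29422/43893 = √(11033 - 2500)/20567 - 29422/43893 = √8533*(1/20567) - 29422*1/43893 = √8533/20567 - 29422/43893 = -29422/43893 + √8533/20567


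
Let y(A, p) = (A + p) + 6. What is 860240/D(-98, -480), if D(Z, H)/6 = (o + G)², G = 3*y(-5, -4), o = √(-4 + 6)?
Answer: 430120/(3*(9 - √2)²) ≈ 2491.5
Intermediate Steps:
o = √2 ≈ 1.4142
y(A, p) = 6 + A + p
G = -9 (G = 3*(6 - 5 - 4) = 3*(-3) = -9)
D(Z, H) = 6*(-9 + √2)² (D(Z, H) = 6*(√2 - 9)² = 6*(-9 + √2)²)
860240/D(-98, -480) = 860240/(498 - 108*√2)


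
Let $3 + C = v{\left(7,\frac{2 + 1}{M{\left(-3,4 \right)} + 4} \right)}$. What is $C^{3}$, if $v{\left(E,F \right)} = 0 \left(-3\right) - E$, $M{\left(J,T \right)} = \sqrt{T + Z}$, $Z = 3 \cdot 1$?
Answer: $-1000$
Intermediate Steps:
$Z = 3$
$M{\left(J,T \right)} = \sqrt{3 + T}$ ($M{\left(J,T \right)} = \sqrt{T + 3} = \sqrt{3 + T}$)
$v{\left(E,F \right)} = - E$ ($v{\left(E,F \right)} = 0 - E = - E$)
$C = -10$ ($C = -3 - 7 = -10$)
$C^{3} = \left(-10\right)^{3} = -1000$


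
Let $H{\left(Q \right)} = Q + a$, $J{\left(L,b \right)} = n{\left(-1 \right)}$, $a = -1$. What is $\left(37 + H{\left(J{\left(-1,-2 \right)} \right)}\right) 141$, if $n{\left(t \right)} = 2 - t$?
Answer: $5499$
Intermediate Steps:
$J{\left(L,b \right)} = 3$ ($J{\left(L,b \right)} = 2 - -1 = 2 + 1 = 3$)
$H{\left(Q \right)} = -1 + Q$ ($H{\left(Q \right)} = Q - 1 = -1 + Q$)
$\left(37 + H{\left(J{\left(-1,-2 \right)} \right)}\right) 141 = \left(37 + \left(-1 + 3\right)\right) 141 = \left(37 + 2\right) 141 = 39 \cdot 141 = 5499$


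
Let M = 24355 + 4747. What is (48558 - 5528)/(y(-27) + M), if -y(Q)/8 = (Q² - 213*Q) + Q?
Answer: -21515/11261 ≈ -1.9106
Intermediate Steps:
y(Q) = -8*Q² + 1696*Q (y(Q) = -8*((Q² - 213*Q) + Q) = -8*(Q² - 212*Q) = -8*Q² + 1696*Q)
M = 29102
(48558 - 5528)/(y(-27) + M) = (48558 - 5528)/(8*(-27)*(212 - 1*(-27)) + 29102) = 43030/(8*(-27)*(212 + 27) + 29102) = 43030/(8*(-27)*239 + 29102) = 43030/(-51624 + 29102) = 43030/(-22522) = 43030*(-1/22522) = -21515/11261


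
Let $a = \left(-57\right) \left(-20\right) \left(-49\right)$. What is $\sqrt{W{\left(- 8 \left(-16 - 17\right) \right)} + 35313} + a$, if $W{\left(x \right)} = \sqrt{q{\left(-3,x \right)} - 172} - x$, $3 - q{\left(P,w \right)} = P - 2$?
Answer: $-55860 + \sqrt{35049 + 2 i \sqrt{41}} \approx -55673.0 + 0.034202 i$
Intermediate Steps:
$q{\left(P,w \right)} = 5 - P$ ($q{\left(P,w \right)} = 3 - \left(P - 2\right) = 3 - \left(-2 + P\right) = 5 - P$)
$W{\left(x \right)} = - x + 2 i \sqrt{41}$ ($W{\left(x \right)} = \sqrt{\left(5 - -3\right) - 172} - x = \sqrt{\left(5 + 3\right) - 172} - x = \sqrt{8 - 172} - x = \sqrt{-164} - x = 2 i \sqrt{41} - x = - x + 2 i \sqrt{41}$)
$a = -55860$ ($a = 1140 \left(-49\right) = -55860$)
$\sqrt{W{\left(- 8 \left(-16 - 17\right) \right)} + 35313} + a = \sqrt{\left(- \left(-8\right) \left(-16 - 17\right) + 2 i \sqrt{41}\right) + 35313} - 55860 = \sqrt{\left(- \left(-8\right) \left(-33\right) + 2 i \sqrt{41}\right) + 35313} - 55860 = \sqrt{\left(\left(-1\right) 264 + 2 i \sqrt{41}\right) + 35313} - 55860 = \sqrt{\left(-264 + 2 i \sqrt{41}\right) + 35313} - 55860 = \sqrt{35049 + 2 i \sqrt{41}} - 55860 = -55860 + \sqrt{35049 + 2 i \sqrt{41}}$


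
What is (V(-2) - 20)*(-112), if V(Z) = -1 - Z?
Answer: 2128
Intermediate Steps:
(V(-2) - 20)*(-112) = ((-1 - 1*(-2)) - 20)*(-112) = ((-1 + 2) - 20)*(-112) = (1 - 20)*(-112) = -19*(-112) = 2128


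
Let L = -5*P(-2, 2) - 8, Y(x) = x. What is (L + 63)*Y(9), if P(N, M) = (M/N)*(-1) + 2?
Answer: 360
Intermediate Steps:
P(N, M) = 2 - M/N (P(N, M) = -M/N + 2 = 2 - M/N)
L = -23 (L = -5*(2 - 1*2/(-2)) - 8 = -5*(2 - 1*2*(-½)) - 8 = -5*(2 + 1) - 8 = -5*3 - 8 = -15 - 8 = -23)
(L + 63)*Y(9) = (-23 + 63)*9 = 40*9 = 360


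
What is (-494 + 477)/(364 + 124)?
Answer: -17/488 ≈ -0.034836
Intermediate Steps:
(-494 + 477)/(364 + 124) = -17/488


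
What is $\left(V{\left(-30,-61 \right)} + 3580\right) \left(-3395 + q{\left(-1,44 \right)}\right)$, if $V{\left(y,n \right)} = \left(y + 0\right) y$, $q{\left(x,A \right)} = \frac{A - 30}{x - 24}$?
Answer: $- \frac{76060544}{5} \approx -1.5212 \cdot 10^{7}$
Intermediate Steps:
$q{\left(x,A \right)} = \frac{-30 + A}{-24 + x}$
$V{\left(y,n \right)} = y^{2}$ ($V{\left(y,n \right)} = y y = y^{2}$)
$\left(V{\left(-30,-61 \right)} + 3580\right) \left(-3395 + q{\left(-1,44 \right)}\right) = \left(\left(-30\right)^{2} + 3580\right) \left(-3395 + \frac{-30 + 44}{-24 - 1}\right) = \left(900 + 3580\right) \left(-3395 + \frac{1}{-25} \cdot 14\right) = 4480 \left(-3395 - \frac{14}{25}\right) = 4480 \left(- \frac{84889}{25}\right) = - \frac{76060544}{5}$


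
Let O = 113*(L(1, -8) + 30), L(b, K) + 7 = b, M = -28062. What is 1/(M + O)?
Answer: -1/25350 ≈ -3.9448e-5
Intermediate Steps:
L(b, K) = -7 + b
O = 2712 (O = 113*((-7 + 1) + 30) = 113*(-6 + 30) = 113*24 = 2712)
1/(M + O) = 1/(-28062 + 2712) = 1/(-25350) = -1/25350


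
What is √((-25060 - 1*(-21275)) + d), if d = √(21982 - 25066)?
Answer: √(-3785 + 2*I*√771) ≈ 0.4513 + 61.524*I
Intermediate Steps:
d = 2*I*√771 (d = √(-3084) = 2*I*√771 ≈ 55.534*I)
√((-25060 - 1*(-21275)) + d) = √((-25060 - 1*(-21275)) + 2*I*√771) = √((-25060 + 21275) + 2*I*√771) = √(-3785 + 2*I*√771)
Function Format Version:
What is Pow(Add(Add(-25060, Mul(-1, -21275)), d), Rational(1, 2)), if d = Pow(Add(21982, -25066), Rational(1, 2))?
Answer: Pow(Add(-3785, Mul(2, I, Pow(771, Rational(1, 2)))), Rational(1, 2)) ≈ Add(0.4513, Mul(61.524, I))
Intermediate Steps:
d = Mul(2, I, Pow(771, Rational(1, 2))) (d = Pow(-3084, Rational(1, 2)) = Mul(2, I, Pow(771, Rational(1, 2))) ≈ Mul(55.534, I))
Pow(Add(Add(-25060, Mul(-1, -21275)), d), Rational(1, 2)) = Pow(Add(Add(-25060, Mul(-1, -21275)), Mul(2, I, Pow(771, Rational(1, 2)))), Rational(1, 2)) = Pow(Add(Add(-25060, 21275), Mul(2, I, Pow(771, Rational(1, 2)))), Rational(1, 2)) = Pow(Add(-3785, Mul(2, I, Pow(771, Rational(1, 2)))), Rational(1, 2))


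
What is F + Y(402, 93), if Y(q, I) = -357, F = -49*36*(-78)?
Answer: 137235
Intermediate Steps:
F = 137592 (F = -1764*(-78) = 137592)
F + Y(402, 93) = 137592 - 357 = 137235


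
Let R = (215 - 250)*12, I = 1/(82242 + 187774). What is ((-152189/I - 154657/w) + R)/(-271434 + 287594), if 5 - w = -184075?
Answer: -7564485119086177/2974732800 ≈ -2.5429e+6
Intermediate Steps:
w = 184080 (w = 5 - 1*(-184075) = 5 + 184075 = 184080)
I = 1/270016 ≈ 3.7035e-6
R = -420 (R = -35*12 = -420)
((-152189/I - 154657/w) + R)/(-271434 + 287594) = ((-152189/1/270016 - 154657/184080) - 420)/(-271434 + 287594) = ((-152189*270016 - 154657*1/184080) - 420)/16160 = ((-41093465024 - 154657/184080) - 420)*(1/16160) = (-7564485041772577/184080 - 420)*(1/16160) = -7564485119086177/184080*1/16160 = -7564485119086177/2974732800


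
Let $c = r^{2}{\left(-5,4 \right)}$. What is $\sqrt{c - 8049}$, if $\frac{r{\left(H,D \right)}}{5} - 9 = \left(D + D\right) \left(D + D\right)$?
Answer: $2 \sqrt{31294} \approx 353.8$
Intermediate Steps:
$r{\left(H,D \right)} = 45 + 20 D^{2}$ ($r{\left(H,D \right)} = 45 + 5 \left(D + D\right) \left(D + D\right) = 45 + 5 \cdot 2 D 2 D = 45 + 5 \cdot 4 D^{2} = 45 + 20 D^{2}$)
$c = 133225$ ($c = \left(45 + 20 \cdot 4^{2}\right)^{2} = \left(45 + 20 \cdot 16\right)^{2} = \left(45 + 320\right)^{2} = 365^{2} = 133225$)
$\sqrt{c - 8049} = \sqrt{133225 - 8049} = \sqrt{125176} = 2 \sqrt{31294}$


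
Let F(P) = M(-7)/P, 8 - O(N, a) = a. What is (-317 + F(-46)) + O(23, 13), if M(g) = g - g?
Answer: -322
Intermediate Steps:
O(N, a) = 8 - a
M(g) = 0
F(P) = 0 (F(P) = 0/P = 0)
(-317 + F(-46)) + O(23, 13) = (-317 + 0) + (8 - 1*13) = -317 + (8 - 13) = -317 - 5 = -322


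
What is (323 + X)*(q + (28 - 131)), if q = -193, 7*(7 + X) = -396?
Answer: -537536/7 ≈ -76791.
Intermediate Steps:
X = -445/7 (X = -7 + (⅐)*(-396) = -7 - 396/7 = -445/7 ≈ -63.571)
(323 + X)*(q + (28 - 131)) = (323 - 445/7)*(-193 + (28 - 131)) = 1816*(-193 - 103)/7 = (1816/7)*(-296) = -537536/7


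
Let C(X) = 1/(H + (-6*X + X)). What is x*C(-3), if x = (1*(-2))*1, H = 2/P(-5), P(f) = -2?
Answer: -⅐ ≈ -0.14286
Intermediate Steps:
H = -1 (H = 2/(-2) = 2*(-½) = -1)
x = -2 (x = -2*1 = -2)
C(X) = 1/(-1 - 5*X) (C(X) = 1/(-1 + (-6*X + X)) = 1/(-1 - 5*X))
x*C(-3) = -(-2)/(1 + 5*(-3)) = -(-2)/(1 - 15) = -(-2)/(-14) = -(-2)*(-1)/14 = -2*1/14 = -⅐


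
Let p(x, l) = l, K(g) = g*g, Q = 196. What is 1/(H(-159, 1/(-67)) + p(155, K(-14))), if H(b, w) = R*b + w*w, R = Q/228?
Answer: 85291/5059122 ≈ 0.016859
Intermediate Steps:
K(g) = g²
R = 49/57 (R = 196/228 = 196*(1/228) = 49/57 ≈ 0.85965)
H(b, w) = w² + 49*b/57 (H(b, w) = 49*b/57 + w*w = 49*b/57 + w² = w² + 49*b/57)
1/(H(-159, 1/(-67)) + p(155, K(-14))) = 1/(((1/(-67))² + (49/57)*(-159)) + (-14)²) = 1/(((-1/67)² - 2597/19) + 196) = 1/((1/4489 - 2597/19) + 196) = 1/(-11657914/85291 + 196) = 1/(5059122/85291) = 85291/5059122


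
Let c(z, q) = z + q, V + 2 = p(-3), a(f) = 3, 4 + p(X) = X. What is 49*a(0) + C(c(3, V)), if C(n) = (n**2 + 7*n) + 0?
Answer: 141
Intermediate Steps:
p(X) = -4 + X
V = -9 (V = -2 + (-4 - 3) = -2 - 7 = -9)
c(z, q) = q + z
C(n) = n**2 + 7*n
49*a(0) + C(c(3, V)) = 49*3 + (-9 + 3)*(7 + (-9 + 3)) = 147 - 6*(7 - 6) = 147 - 6*1 = 147 - 6 = 141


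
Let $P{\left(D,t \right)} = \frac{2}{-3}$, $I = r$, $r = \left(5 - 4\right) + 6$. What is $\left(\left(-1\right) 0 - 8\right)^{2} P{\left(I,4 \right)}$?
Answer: $- \frac{128}{3} \approx -42.667$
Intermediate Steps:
$r = 7$ ($r = 1 + 6 = 7$)
$I = 7$
$P{\left(D,t \right)} = - \frac{2}{3}$ ($P{\left(D,t \right)} = 2 \left(- \frac{1}{3}\right) = - \frac{2}{3}$)
$\left(\left(-1\right) 0 - 8\right)^{2} P{\left(I,4 \right)} = \left(\left(-1\right) 0 - 8\right)^{2} \left(- \frac{2}{3}\right) = \left(0 - 8\right)^{2} \left(- \frac{2}{3}\right) = \left(-8\right)^{2} \left(- \frac{2}{3}\right) = 64 \left(- \frac{2}{3}\right) = - \frac{128}{3}$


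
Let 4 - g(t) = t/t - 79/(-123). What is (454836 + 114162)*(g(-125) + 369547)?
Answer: 210272845446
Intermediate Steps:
g(t) = 290/123 (g(t) = 4 - (t/t - 79/(-123)) = 4 - (1 - 79*(-1/123)) = 4 - (1 + 79/123) = 4 - 1*202/123 = 4 - 202/123 = 290/123)
(454836 + 114162)*(g(-125) + 369547) = (454836 + 114162)*(290/123 + 369547) = 568998*(45454571/123) = 210272845446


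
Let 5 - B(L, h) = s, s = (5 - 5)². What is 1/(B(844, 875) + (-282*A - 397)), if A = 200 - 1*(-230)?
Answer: -1/121652 ≈ -8.2202e-6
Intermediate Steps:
A = 430 (A = 200 + 230 = 430)
s = 0 (s = 0² = 0)
B(L, h) = 5 (B(L, h) = 5 - 1*0 = 5 + 0 = 5)
1/(B(844, 875) + (-282*A - 397)) = 1/(5 + (-282*430 - 397)) = 1/(5 + (-121260 - 397)) = 1/(5 - 121657) = 1/(-121652) = -1/121652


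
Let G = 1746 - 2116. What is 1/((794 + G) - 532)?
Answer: -1/108 ≈ -0.0092593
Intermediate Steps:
G = -370
1/((794 + G) - 532) = 1/((794 - 370) - 532) = 1/(424 - 532) = 1/(-108) = -1/108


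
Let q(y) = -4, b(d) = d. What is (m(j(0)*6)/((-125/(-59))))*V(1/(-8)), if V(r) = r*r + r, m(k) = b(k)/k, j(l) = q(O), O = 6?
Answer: -413/8000 ≈ -0.051625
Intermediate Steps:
j(l) = -4
m(k) = 1 (m(k) = k/k = 1)
V(r) = r + r² (V(r) = r² + r = r + r²)
(m(j(0)*6)/((-125/(-59))))*V(1/(-8)) = (1/(-125/(-59)))*((1 + 1/(-8))/(-8)) = (1/(-125*(-1/59)))*(-(1 - ⅛)/8) = (1/(125/59))*(-⅛*7/8) = (1*(59/125))*(-7/64) = (59/125)*(-7/64) = -413/8000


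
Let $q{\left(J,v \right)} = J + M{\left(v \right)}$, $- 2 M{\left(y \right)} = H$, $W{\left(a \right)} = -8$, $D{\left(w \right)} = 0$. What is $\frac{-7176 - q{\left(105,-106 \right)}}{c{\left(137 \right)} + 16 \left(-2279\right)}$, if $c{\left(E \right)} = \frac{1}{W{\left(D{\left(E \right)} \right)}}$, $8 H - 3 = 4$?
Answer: $\frac{116489}{583426} \approx 0.19966$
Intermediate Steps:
$H = \frac{7}{8}$ ($H = \frac{3}{8} + \frac{1}{8} \cdot 4 = \frac{3}{8} + \frac{1}{2} = \frac{7}{8} \approx 0.875$)
$M{\left(y \right)} = - \frac{7}{16}$ ($M{\left(y \right)} = \left(- \frac{1}{2}\right) \frac{7}{8} = - \frac{7}{16}$)
$q{\left(J,v \right)} = - \frac{7}{16} + J$ ($q{\left(J,v \right)} = J - \frac{7}{16} = - \frac{7}{16} + J$)
$c{\left(E \right)} = - \frac{1}{8}$ ($c{\left(E \right)} = \frac{1}{-8} = - \frac{1}{8}$)
$\frac{-7176 - q{\left(105,-106 \right)}}{c{\left(137 \right)} + 16 \left(-2279\right)} = \frac{-7176 - \left(- \frac{7}{16} + 105\right)}{- \frac{1}{8} + 16 \left(-2279\right)} = \frac{-7176 - \frac{1673}{16}}{- \frac{1}{8} - 36464} = \frac{-7176 - \frac{1673}{16}}{- \frac{291713}{8}} = \left(- \frac{116489}{16}\right) \left(- \frac{8}{291713}\right) = \frac{116489}{583426}$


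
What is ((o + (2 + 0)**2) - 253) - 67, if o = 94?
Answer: -222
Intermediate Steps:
((o + (2 + 0)**2) - 253) - 67 = ((94 + (2 + 0)**2) - 253) - 67 = ((94 + 2**2) - 253) - 67 = ((94 + 4) - 253) - 67 = (98 - 253) - 67 = -155 - 67 = -222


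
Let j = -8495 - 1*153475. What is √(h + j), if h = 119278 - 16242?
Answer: I*√58934 ≈ 242.76*I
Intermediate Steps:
h = 103036
j = -161970 (j = -8495 - 153475 = -161970)
√(h + j) = √(103036 - 161970) = √(-58934) = I*√58934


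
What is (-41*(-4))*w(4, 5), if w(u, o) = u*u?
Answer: 2624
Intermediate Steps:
w(u, o) = u²
(-41*(-4))*w(4, 5) = -41*(-4)*4² = 164*16 = 2624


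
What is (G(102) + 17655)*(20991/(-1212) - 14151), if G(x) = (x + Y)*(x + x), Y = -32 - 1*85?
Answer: -83541794595/404 ≈ -2.0679e+8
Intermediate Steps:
Y = -117 (Y = -32 - 85 = -117)
G(x) = 2*x*(-117 + x) (G(x) = (x - 117)*(x + x) = (-117 + x)*(2*x) = 2*x*(-117 + x))
(G(102) + 17655)*(20991/(-1212) - 14151) = (2*102*(-117 + 102) + 17655)*(20991/(-1212) - 14151) = (2*102*(-15) + 17655)*(20991*(-1/1212) - 14151) = (-3060 + 17655)*(-6997/404 - 14151) = 14595*(-5724001/404) = -83541794595/404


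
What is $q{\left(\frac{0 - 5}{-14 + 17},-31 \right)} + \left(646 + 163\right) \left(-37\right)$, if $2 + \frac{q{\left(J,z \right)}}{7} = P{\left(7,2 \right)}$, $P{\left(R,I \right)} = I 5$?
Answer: $-29877$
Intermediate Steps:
$P{\left(R,I \right)} = 5 I$
$q{\left(J,z \right)} = 56$ ($q{\left(J,z \right)} = -14 + 7 \cdot 5 \cdot 2 = -14 + 7 \cdot 10 = -14 + 70 = 56$)
$q{\left(\frac{0 - 5}{-14 + 17},-31 \right)} + \left(646 + 163\right) \left(-37\right) = 56 + \left(646 + 163\right) \left(-37\right) = 56 + 809 \left(-37\right) = 56 - 29933 = -29877$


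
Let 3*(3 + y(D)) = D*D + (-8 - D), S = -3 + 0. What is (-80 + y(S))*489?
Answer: -39935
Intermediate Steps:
S = -3
y(D) = -17/3 - D/3 + D**2/3 (y(D) = -3 + (D*D + (-8 - D))/3 = -3 + (D**2 + (-8 - D))/3 = -3 + (-8 + D**2 - D)/3 = -3 + (-8/3 - D/3 + D**2/3) = -17/3 - D/3 + D**2/3)
(-80 + y(S))*489 = (-80 + (-17/3 - 1/3*(-3) + (1/3)*(-3)**2))*489 = (-80 + (-17/3 + 1 + (1/3)*9))*489 = (-80 + (-17/3 + 1 + 3))*489 = (-80 - 5/3)*489 = -245/3*489 = -39935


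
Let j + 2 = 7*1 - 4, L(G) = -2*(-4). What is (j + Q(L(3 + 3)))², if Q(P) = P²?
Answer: 4225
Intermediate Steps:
L(G) = 8
j = 1 (j = -2 + (7*1 - 4) = -2 + (7 - 4) = -2 + 3 = 1)
(j + Q(L(3 + 3)))² = (1 + 8²)² = (1 + 64)² = 65² = 4225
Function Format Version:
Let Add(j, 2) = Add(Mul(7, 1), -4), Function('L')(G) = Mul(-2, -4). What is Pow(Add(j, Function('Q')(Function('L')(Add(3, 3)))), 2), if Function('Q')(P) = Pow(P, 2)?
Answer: 4225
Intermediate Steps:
Function('L')(G) = 8
j = 1 (j = Add(-2, Add(Mul(7, 1), -4)) = Add(-2, Add(7, -4)) = Add(-2, 3) = 1)
Pow(Add(j, Function('Q')(Function('L')(Add(3, 3)))), 2) = Pow(Add(1, Pow(8, 2)), 2) = Pow(Add(1, 64), 2) = Pow(65, 2) = 4225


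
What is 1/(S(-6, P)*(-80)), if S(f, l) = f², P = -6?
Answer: -1/2880 ≈ -0.00034722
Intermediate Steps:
1/(S(-6, P)*(-80)) = 1/((-6)²*(-80)) = 1/(36*(-80)) = 1/(-2880) = -1/2880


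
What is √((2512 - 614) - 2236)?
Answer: 13*I*√2 ≈ 18.385*I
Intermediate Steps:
√((2512 - 614) - 2236) = √(1898 - 2236) = √(-338) = 13*I*√2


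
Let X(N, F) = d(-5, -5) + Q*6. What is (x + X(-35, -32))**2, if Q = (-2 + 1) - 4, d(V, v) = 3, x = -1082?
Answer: 1229881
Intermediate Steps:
Q = -5 (Q = -1 - 4 = -5)
X(N, F) = -27 (X(N, F) = 3 - 5*6 = 3 - 30 = -27)
(x + X(-35, -32))**2 = (-1082 - 27)**2 = (-1109)**2 = 1229881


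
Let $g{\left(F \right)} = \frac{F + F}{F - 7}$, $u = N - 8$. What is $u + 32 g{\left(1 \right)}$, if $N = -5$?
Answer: $- \frac{71}{3} \approx -23.667$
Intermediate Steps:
$u = -13$ ($u = -5 - 8 = -13$)
$g{\left(F \right)} = \frac{2 F}{-7 + F}$
$u + 32 g{\left(1 \right)} = -13 + 32 \cdot 2 \cdot 1 \frac{1}{-7 + 1} = -13 + 32 \cdot 2 \cdot 1 \frac{1}{-6} = -13 + 32 \cdot 2 \cdot 1 \left(- \frac{1}{6}\right) = -13 + 32 \left(- \frac{1}{3}\right) = -13 - \frac{32}{3} = - \frac{71}{3}$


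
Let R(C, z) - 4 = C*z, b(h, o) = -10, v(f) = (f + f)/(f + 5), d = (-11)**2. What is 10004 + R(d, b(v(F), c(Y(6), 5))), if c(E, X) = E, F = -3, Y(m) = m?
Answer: 8798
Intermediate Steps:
d = 121
v(f) = 2*f/(5 + f) (v(f) = (2*f)/(5 + f) = 2*f/(5 + f))
R(C, z) = 4 + C*z
10004 + R(d, b(v(F), c(Y(6), 5))) = 10004 + (4 + 121*(-10)) = 10004 + (4 - 1210) = 10004 - 1206 = 8798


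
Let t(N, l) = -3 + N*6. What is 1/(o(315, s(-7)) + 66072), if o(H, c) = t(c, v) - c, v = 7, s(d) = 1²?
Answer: 1/66074 ≈ 1.5135e-5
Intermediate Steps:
s(d) = 1
t(N, l) = -3 + 6*N
o(H, c) = -3 + 5*c (o(H, c) = (-3 + 6*c) - c = -3 + 5*c)
1/(o(315, s(-7)) + 66072) = 1/((-3 + 5*1) + 66072) = 1/((-3 + 5) + 66072) = 1/(2 + 66072) = 1/66074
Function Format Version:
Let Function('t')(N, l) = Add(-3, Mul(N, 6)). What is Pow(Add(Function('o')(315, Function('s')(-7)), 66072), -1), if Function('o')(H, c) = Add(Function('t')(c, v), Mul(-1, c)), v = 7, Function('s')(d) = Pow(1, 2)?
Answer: Rational(1, 66074) ≈ 1.5135e-5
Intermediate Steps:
Function('s')(d) = 1
Function('t')(N, l) = Add(-3, Mul(6, N))
Function('o')(H, c) = Add(-3, Mul(5, c)) (Function('o')(H, c) = Add(Add(-3, Mul(6, c)), Mul(-1, c)) = Add(-3, Mul(5, c)))
Pow(Add(Function('o')(315, Function('s')(-7)), 66072), -1) = Pow(Add(Add(-3, Mul(5, 1)), 66072), -1) = Pow(Add(Add(-3, 5), 66072), -1) = Pow(Add(2, 66072), -1) = Pow(66074, -1) = Rational(1, 66074)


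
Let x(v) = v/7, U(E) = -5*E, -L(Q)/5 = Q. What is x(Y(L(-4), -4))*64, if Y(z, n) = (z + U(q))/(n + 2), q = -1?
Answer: -800/7 ≈ -114.29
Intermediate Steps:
L(Q) = -5*Q
Y(z, n) = (5 + z)/(2 + n) (Y(z, n) = (z - 5*(-1))/(n + 2) = (z + 5)/(2 + n) = (5 + z)/(2 + n))
x(v) = v/7 (x(v) = v*(⅐) = v/7)
x(Y(L(-4), -4))*64 = (((5 - 5*(-4))/(2 - 4))/7)*64 = (((5 + 20)/(-2))/7)*64 = ((-½*25)/7)*64 = ((⅐)*(-25/2))*64 = -25/14*64 = -800/7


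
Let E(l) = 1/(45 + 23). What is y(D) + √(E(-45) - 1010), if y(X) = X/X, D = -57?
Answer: 1 + 3*I*√129727/34 ≈ 1.0 + 31.78*I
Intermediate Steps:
E(l) = 1/68
y(X) = 1
y(D) + √(E(-45) - 1010) = 1 + √(1/68 - 1010) = 1 + √(-68679/68) = 1 + 3*I*√129727/34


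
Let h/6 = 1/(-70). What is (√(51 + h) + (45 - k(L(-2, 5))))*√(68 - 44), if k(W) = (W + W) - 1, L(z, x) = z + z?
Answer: 18*√6*(210 + √770)/35 ≈ 299.50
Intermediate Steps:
L(z, x) = 2*z
k(W) = -1 + 2*W (k(W) = 2*W - 1 = -1 + 2*W)
h = -3/35 (h = 6/(-70) = 6*(-1/70) = -3/35 ≈ -0.085714)
(√(51 + h) + (45 - k(L(-2, 5))))*√(68 - 44) = (√(51 - 3/35) + (45 - (-1 + 2*(2*(-2)))))*√(68 - 44) = (√(1782/35) + (45 - (-1 + 2*(-4))))*√24 = (9*√770/35 + (45 - (-1 - 8)))*(2*√6) = (9*√770/35 + (45 - 1*(-9)))*(2*√6) = (9*√770/35 + (45 + 9))*(2*√6) = (9*√770/35 + 54)*(2*√6) = (54 + 9*√770/35)*(2*√6) = 2*√6*(54 + 9*√770/35)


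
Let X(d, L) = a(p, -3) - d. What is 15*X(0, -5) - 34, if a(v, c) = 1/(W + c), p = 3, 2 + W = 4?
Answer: -49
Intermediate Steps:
W = 2 (W = -2 + 4 = 2)
a(v, c) = 1/(2 + c)
X(d, L) = -1 - d (X(d, L) = 1/(2 - 3) - d = 1/(-1) - d = -1 - d)
15*X(0, -5) - 34 = 15*(-1 - 1*0) - 34 = 15*(-1 + 0) - 34 = 15*(-1) - 34 = -15 - 34 = -49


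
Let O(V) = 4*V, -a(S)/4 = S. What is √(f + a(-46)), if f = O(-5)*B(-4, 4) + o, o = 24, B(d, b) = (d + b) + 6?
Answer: 2*√22 ≈ 9.3808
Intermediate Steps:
B(d, b) = 6 + b + d (B(d, b) = (b + d) + 6 = 6 + b + d)
a(S) = -4*S
f = -96 (f = (4*(-5))*(6 + 4 - 4) + 24 = -20*6 + 24 = -120 + 24 = -96)
√(f + a(-46)) = √(-96 - 4*(-46)) = √(-96 + 184) = √88 = 2*√22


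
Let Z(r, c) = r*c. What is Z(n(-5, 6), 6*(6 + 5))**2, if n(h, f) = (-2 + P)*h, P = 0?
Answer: 435600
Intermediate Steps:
n(h, f) = -2*h (n(h, f) = (-2 + 0)*h = -2*h)
Z(r, c) = c*r
Z(n(-5, 6), 6*(6 + 5))**2 = ((6*(6 + 5))*(-2*(-5)))**2 = ((6*11)*10)**2 = (66*10)**2 = 660**2 = 435600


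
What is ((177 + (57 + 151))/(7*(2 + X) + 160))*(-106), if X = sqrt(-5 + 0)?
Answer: -7100940/30521 + 285670*I*sqrt(5)/30521 ≈ -232.66 + 20.929*I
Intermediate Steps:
X = I*sqrt(5) (X = sqrt(-5) = I*sqrt(5) ≈ 2.2361*I)
((177 + (57 + 151))/(7*(2 + X) + 160))*(-106) = ((177 + (57 + 151))/(7*(2 + I*sqrt(5)) + 160))*(-106) = ((177 + 208)/((14 + 7*I*sqrt(5)) + 160))*(-106) = (385/(174 + 7*I*sqrt(5)))*(-106) = -40810/(174 + 7*I*sqrt(5))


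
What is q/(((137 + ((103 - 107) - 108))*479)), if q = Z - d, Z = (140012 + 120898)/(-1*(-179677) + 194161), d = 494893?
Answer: -92504774212/2238355025 ≈ -41.327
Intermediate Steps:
Z = 130455/186919 (Z = 260910/(179677 + 194161) = 260910/373838 = 260910*(1/373838) = 130455/186919 ≈ 0.69792)
q = -92504774212/186919 (q = 130455/186919 - 1*494893 = 130455/186919 - 494893 = -92504774212/186919 ≈ -4.9489e+5)
q/(((137 + ((103 - 107) - 108))*479)) = -92504774212*1/(479*(137 + ((103 - 107) - 108)))/186919 = -92504774212*1/(479*(137 + (-4 - 108)))/186919 = -92504774212*1/(479*(137 - 112))/186919 = -92504774212/(186919*(25*479)) = -92504774212/186919/11975 = -92504774212/186919*1/11975 = -92504774212/2238355025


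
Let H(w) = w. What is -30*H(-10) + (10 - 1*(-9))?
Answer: 319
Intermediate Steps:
-30*H(-10) + (10 - 1*(-9)) = -30*(-10) + (10 - 1*(-9)) = 300 + (10 + 9) = 300 + 19 = 319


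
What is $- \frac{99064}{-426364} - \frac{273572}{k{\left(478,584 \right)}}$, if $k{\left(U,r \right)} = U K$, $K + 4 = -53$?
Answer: $\frac{14917543744}{1452089193} \approx 10.273$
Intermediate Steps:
$K = -57$ ($K = -4 - 53 = -57$)
$k{\left(U,r \right)} = - 57 U$ ($k{\left(U,r \right)} = U \left(-57\right) = - 57 U$)
$- \frac{99064}{-426364} - \frac{273572}{k{\left(478,584 \right)}} = - \frac{99064}{-426364} - \frac{273572}{\left(-57\right) 478} = \left(-99064\right) \left(- \frac{1}{426364}\right) - \frac{273572}{-27246} = \frac{24766}{106591} - - \frac{136786}{13623} = \frac{24766}{106591} + \frac{136786}{13623} = \frac{14917543744}{1452089193}$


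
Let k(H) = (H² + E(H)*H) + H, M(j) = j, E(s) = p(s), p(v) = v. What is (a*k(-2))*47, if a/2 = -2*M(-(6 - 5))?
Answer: 1128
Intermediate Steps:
E(s) = s
k(H) = H + 2*H² (k(H) = (H² + H*H) + H = (H² + H²) + H = 2*H² + H = H + 2*H²)
a = 4 (a = 2*(-(-2)*(6 - 5)) = 2*(-(-2)) = 2*(-2*(-1)) = 2*2 = 4)
(a*k(-2))*47 = (4*(-2*(1 + 2*(-2))))*47 = (4*(-2*(1 - 4)))*47 = (4*(-2*(-3)))*47 = (4*6)*47 = 24*47 = 1128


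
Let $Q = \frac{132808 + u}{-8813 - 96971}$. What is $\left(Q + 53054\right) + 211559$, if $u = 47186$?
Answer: $\frac{13995820799}{52892} \approx 2.6461 \cdot 10^{5}$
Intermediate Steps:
$Q = - \frac{89997}{52892}$ ($Q = \frac{132808 + 47186}{-8813 - 96971} = \frac{179994}{-105784} = 179994 \left(- \frac{1}{105784}\right) = - \frac{89997}{52892} \approx -1.7015$)
$\left(Q + 53054\right) + 211559 = \left(- \frac{89997}{52892} + 53054\right) + 211559 = \frac{2806042171}{52892} + 211559 = \frac{13995820799}{52892}$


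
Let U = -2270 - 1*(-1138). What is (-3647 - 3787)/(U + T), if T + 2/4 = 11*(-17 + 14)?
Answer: 236/37 ≈ 6.3784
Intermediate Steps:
U = -1132 (U = -2270 + 1138 = -1132)
T = -67/2 (T = -½ + 11*(-17 + 14) = -½ + 11*(-3) = -½ - 33 = -67/2 ≈ -33.500)
(-3647 - 3787)/(U + T) = (-3647 - 3787)/(-1132 - 67/2) = -7434/(-2331/2) = -7434*(-2/2331) = 236/37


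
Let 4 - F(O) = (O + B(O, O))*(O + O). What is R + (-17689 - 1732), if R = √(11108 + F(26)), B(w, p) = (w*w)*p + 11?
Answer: -19421 + 2*I*√226191 ≈ -19421.0 + 951.19*I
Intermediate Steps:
B(w, p) = 11 + p*w² (B(w, p) = w²*p + 11 = p*w² + 11 = 11 + p*w²)
F(O) = 4 - 2*O*(11 + O + O³) (F(O) = 4 - (O + (11 + O*O²))*(O + O) = 4 - (O + (11 + O³))*2*O = 4 - (11 + O + O³)*2*O = 4 - 2*O*(11 + O + O³))
R = 2*I*√226191 (R = √(11108 + (4 - 2*26² - 2*26*(11 + 26³))) = √(11108 + (4 - 2*676 - 2*26*(11 + 17576))) = √(11108 + (4 - 1352 - 2*26*17587)) = √(11108 + (4 - 1352 - 914524)) = √(11108 - 915872) = √(-904764) = 2*I*√226191 ≈ 951.19*I)
R + (-17689 - 1732) = 2*I*√226191 + (-17689 - 1732) = 2*I*√226191 - 19421 = -19421 + 2*I*√226191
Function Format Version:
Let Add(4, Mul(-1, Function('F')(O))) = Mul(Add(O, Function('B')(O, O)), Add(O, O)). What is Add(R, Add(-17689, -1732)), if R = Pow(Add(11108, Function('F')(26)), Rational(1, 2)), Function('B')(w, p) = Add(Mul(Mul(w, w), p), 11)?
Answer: Add(-19421, Mul(2, I, Pow(226191, Rational(1, 2)))) ≈ Add(-19421., Mul(951.19, I))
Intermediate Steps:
Function('B')(w, p) = Add(11, Mul(p, Pow(w, 2))) (Function('B')(w, p) = Add(Mul(Pow(w, 2), p), 11) = Add(Mul(p, Pow(w, 2)), 11) = Add(11, Mul(p, Pow(w, 2))))
Function('F')(O) = Add(4, Mul(-2, O, Add(11, O, Pow(O, 3)))) (Function('F')(O) = Add(4, Mul(-1, Mul(Add(O, Add(11, Mul(O, Pow(O, 2)))), Add(O, O)))) = Add(4, Mul(-1, Mul(Add(O, Add(11, Pow(O, 3))), Mul(2, O)))) = Add(4, Mul(-1, Mul(Add(11, O, Pow(O, 3)), Mul(2, O)))) = Add(4, Mul(-1, Mul(2, O, Add(11, O, Pow(O, 3))))) = Add(4, Mul(-2, O, Add(11, O, Pow(O, 3)))))
R = Mul(2, I, Pow(226191, Rational(1, 2))) (R = Pow(Add(11108, Add(4, Mul(-2, Pow(26, 2)), Mul(-2, 26, Add(11, Pow(26, 3))))), Rational(1, 2)) = Pow(Add(11108, Add(4, Mul(-2, 676), Mul(-2, 26, Add(11, 17576)))), Rational(1, 2)) = Pow(Add(11108, Add(4, -1352, Mul(-2, 26, 17587))), Rational(1, 2)) = Pow(Add(11108, Add(4, -1352, -914524)), Rational(1, 2)) = Pow(Add(11108, -915872), Rational(1, 2)) = Pow(-904764, Rational(1, 2)) = Mul(2, I, Pow(226191, Rational(1, 2))) ≈ Mul(951.19, I))
Add(R, Add(-17689, -1732)) = Add(Mul(2, I, Pow(226191, Rational(1, 2))), Add(-17689, -1732)) = Add(Mul(2, I, Pow(226191, Rational(1, 2))), -19421) = Add(-19421, Mul(2, I, Pow(226191, Rational(1, 2))))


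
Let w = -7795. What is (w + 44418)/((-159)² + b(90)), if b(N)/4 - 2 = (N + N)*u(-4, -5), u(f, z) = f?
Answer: 36623/22409 ≈ 1.6343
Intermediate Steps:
b(N) = 8 - 32*N (b(N) = 8 + 4*((N + N)*(-4)) = 8 + 4*((2*N)*(-4)) = 8 + 4*(-8*N) = 8 - 32*N)
(w + 44418)/((-159)² + b(90)) = (-7795 + 44418)/((-159)² + (8 - 32*90)) = 36623/(25281 + (8 - 2880)) = 36623/(25281 - 2872) = 36623/22409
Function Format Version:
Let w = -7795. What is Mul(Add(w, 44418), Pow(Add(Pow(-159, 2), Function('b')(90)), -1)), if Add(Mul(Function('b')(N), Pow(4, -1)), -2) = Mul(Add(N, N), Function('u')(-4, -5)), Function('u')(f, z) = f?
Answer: Rational(36623, 22409) ≈ 1.6343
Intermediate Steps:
Function('b')(N) = Add(8, Mul(-32, N)) (Function('b')(N) = Add(8, Mul(4, Mul(Add(N, N), -4))) = Add(8, Mul(4, Mul(Mul(2, N), -4))) = Add(8, Mul(4, Mul(-8, N))) = Add(8, Mul(-32, N)))
Mul(Add(w, 44418), Pow(Add(Pow(-159, 2), Function('b')(90)), -1)) = Mul(Add(-7795, 44418), Pow(Add(Pow(-159, 2), Add(8, Mul(-32, 90))), -1)) = Mul(36623, Pow(Add(25281, Add(8, -2880)), -1)) = Mul(36623, Pow(Add(25281, -2872), -1)) = Mul(36623, Pow(22409, -1)) = Mul(36623, Rational(1, 22409)) = Rational(36623, 22409)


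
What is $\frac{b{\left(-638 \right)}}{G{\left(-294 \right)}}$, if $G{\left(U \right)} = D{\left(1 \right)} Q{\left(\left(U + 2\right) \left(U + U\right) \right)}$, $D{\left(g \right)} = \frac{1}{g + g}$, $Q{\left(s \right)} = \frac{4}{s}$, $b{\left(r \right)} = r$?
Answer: $-54771024$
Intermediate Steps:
$D{\left(g \right)} = \frac{1}{2 g}$
$G{\left(U \right)} = \frac{1}{U \left(2 + U\right)}$ ($G{\left(U \right)} = \frac{1}{2 \cdot 1} \frac{4}{\left(U + 2\right) \left(U + U\right)} = \frac{1}{2} \cdot 1 \frac{4}{\left(2 + U\right) 2 U} = \frac{4 \frac{1}{2 U \left(2 + U\right)}}{2} = \frac{2 \frac{1}{U} \frac{1}{2 + U}}{2} = \frac{1}{U \left(2 + U\right)}$)
$\frac{b{\left(-638 \right)}}{G{\left(-294 \right)}} = - \frac{638}{\frac{1}{-294} \frac{1}{2 - 294}} = - \frac{638}{\left(- \frac{1}{294}\right) \frac{1}{-292}} = - \frac{638}{\left(- \frac{1}{294}\right) \left(- \frac{1}{292}\right)} = - 638 \frac{1}{\frac{1}{85848}} = \left(-638\right) 85848 = -54771024$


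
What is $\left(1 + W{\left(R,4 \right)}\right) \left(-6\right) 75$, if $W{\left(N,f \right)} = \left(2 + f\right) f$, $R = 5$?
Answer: $-11250$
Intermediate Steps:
$W{\left(N,f \right)} = f \left(2 + f\right)$
$\left(1 + W{\left(R,4 \right)}\right) \left(-6\right) 75 = \left(1 + 4 \left(2 + 4\right)\right) \left(-6\right) 75 = \left(1 + 4 \cdot 6\right) \left(-6\right) 75 = \left(1 + 24\right) \left(-6\right) 75 = 25 \left(-6\right) 75 = \left(-150\right) 75 = -11250$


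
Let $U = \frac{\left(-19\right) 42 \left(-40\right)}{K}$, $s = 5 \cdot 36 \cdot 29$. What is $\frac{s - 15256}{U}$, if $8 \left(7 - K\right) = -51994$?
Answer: $- \frac{4353115}{2128} \approx -2045.6$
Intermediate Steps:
$K = \frac{26025}{4}$ ($K = 7 - - \frac{25997}{4} = 7 + \frac{25997}{4} = \frac{26025}{4} \approx 6506.3$)
$s = 5220$ ($s = 180 \cdot 29 = 5220$)
$U = \frac{8512}{1735}$ ($U = \frac{\left(-19\right) 42 \left(-40\right)}{\frac{26025}{4}} = \left(-798\right) \left(-40\right) \frac{4}{26025} = 31920 \cdot \frac{4}{26025} = \frac{8512}{1735} \approx 4.9061$)
$\frac{s - 15256}{U} = \frac{5220 - 15256}{\frac{8512}{1735}} = \left(5220 - 15256\right) \frac{1735}{8512} = \left(-10036\right) \frac{1735}{8512} = - \frac{4353115}{2128}$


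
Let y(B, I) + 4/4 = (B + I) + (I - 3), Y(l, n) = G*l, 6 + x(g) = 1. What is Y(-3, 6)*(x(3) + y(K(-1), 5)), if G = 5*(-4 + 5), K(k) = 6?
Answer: -105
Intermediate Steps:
x(g) = -5 (x(g) = -6 + 1 = -5)
G = 5 (G = 5*1 = 5)
Y(l, n) = 5*l
y(B, I) = -4 + B + 2*I (y(B, I) = -1 + ((B + I) + (I - 3)) = -1 + ((B + I) + (-3 + I)) = -1 + (-3 + B + 2*I) = -4 + B + 2*I)
Y(-3, 6)*(x(3) + y(K(-1), 5)) = (5*(-3))*(-5 + (-4 + 6 + 2*5)) = -15*(-5 + (-4 + 6 + 10)) = -15*(-5 + 12) = -15*7 = -105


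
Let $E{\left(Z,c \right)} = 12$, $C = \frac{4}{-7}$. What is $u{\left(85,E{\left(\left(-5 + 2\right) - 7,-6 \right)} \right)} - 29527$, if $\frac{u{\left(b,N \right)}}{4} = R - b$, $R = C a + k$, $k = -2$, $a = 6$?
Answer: $- \frac{209221}{7} \approx -29889.0$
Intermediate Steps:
$C = - \frac{4}{7}$ ($C = 4 \left(- \frac{1}{7}\right) = - \frac{4}{7} \approx -0.57143$)
$R = - \frac{38}{7}$ ($R = \left(- \frac{4}{7}\right) 6 - 2 = - \frac{24}{7} - 2 = - \frac{38}{7} \approx -5.4286$)
$u{\left(b,N \right)} = - \frac{152}{7} - 4 b$ ($u{\left(b,N \right)} = 4 \left(- \frac{38}{7} - b\right) = - \frac{152}{7} - 4 b$)
$u{\left(85,E{\left(\left(-5 + 2\right) - 7,-6 \right)} \right)} - 29527 = \left(- \frac{152}{7} - 340\right) - 29527 = - \frac{2532}{7} - 29527 = - \frac{209221}{7}$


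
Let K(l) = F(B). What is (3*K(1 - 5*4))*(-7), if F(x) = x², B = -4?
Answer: -336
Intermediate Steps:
K(l) = 16 (K(l) = (-4)² = 16)
(3*K(1 - 5*4))*(-7) = (3*16)*(-7) = 48*(-7) = -336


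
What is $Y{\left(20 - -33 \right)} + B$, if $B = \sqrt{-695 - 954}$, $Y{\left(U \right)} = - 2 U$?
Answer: $-106 + i \sqrt{1649} \approx -106.0 + 40.608 i$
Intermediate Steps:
$B = i \sqrt{1649}$ ($B = \sqrt{-1649} = i \sqrt{1649} \approx 40.608 i$)
$Y{\left(20 - -33 \right)} + B = - 2 \left(20 - -33\right) + i \sqrt{1649} = - 2 \left(20 + 33\right) + i \sqrt{1649} = \left(-2\right) 53 + i \sqrt{1649} = -106 + i \sqrt{1649}$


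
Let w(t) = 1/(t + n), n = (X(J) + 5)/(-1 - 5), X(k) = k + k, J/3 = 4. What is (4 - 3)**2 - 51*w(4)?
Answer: 311/5 ≈ 62.200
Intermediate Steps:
J = 12 (J = 3*4 = 12)
X(k) = 2*k
n = -29/6 (n = (2*12 + 5)/(-1 - 5) = (24 + 5)/(-6) = 29*(-1/6) = -29/6 ≈ -4.8333)
w(t) = 1/(-29/6 + t) (w(t) = 1/(t - 29/6) = 1/(-29/6 + t))
(4 - 3)**2 - 51*w(4) = (4 - 3)**2 - 306/(-29 + 6*4) = 1**2 - 306/(-29 + 24) = 1 - 306/(-5) = 1 - 306*(-1)/5 = 1 - 51*(-6/5) = 1 + 306/5 = 311/5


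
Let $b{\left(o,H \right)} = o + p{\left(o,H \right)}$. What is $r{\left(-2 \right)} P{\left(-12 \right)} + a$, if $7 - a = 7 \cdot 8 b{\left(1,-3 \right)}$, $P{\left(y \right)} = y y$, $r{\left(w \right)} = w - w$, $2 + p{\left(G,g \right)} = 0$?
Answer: $63$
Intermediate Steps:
$p{\left(G,g \right)} = -2$ ($p{\left(G,g \right)} = -2 + 0 = -2$)
$r{\left(w \right)} = 0$
$P{\left(y \right)} = y^{2}$
$b{\left(o,H \right)} = -2 + o$ ($b{\left(o,H \right)} = o - 2 = -2 + o$)
$a = 63$ ($a = 7 - 7 \cdot 8 \left(-2 + 1\right) = 7 - 56 \left(-1\right) = 7 - -56 = 7 + 56 = 63$)
$r{\left(-2 \right)} P{\left(-12 \right)} + a = 0 \left(-12\right)^{2} + 63 = 0 \cdot 144 + 63 = 0 + 63 = 63$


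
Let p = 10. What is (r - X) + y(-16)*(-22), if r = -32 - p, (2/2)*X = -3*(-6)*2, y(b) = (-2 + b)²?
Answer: -7206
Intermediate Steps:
X = 36 (X = -3*(-6)*2 = 18*2 = 36)
r = -42 (r = -32 - 1*10 = -32 - 10 = -42)
(r - X) + y(-16)*(-22) = (-42 - 1*36) + (-2 - 16)²*(-22) = (-42 - 36) + (-18)²*(-22) = -78 + 324*(-22) = -78 - 7128 = -7206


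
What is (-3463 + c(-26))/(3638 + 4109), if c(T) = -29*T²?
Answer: -23067/7747 ≈ -2.9775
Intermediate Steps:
(-3463 + c(-26))/(3638 + 4109) = (-3463 - 29*(-26)²)/(3638 + 4109) = (-3463 - 29*676)/7747 = (-3463 - 19604)*(1/7747) = -23067*1/7747 = -23067/7747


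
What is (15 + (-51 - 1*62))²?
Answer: 9604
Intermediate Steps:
(15 + (-51 - 1*62))² = (15 + (-51 - 62))² = (15 - 113)² = (-98)² = 9604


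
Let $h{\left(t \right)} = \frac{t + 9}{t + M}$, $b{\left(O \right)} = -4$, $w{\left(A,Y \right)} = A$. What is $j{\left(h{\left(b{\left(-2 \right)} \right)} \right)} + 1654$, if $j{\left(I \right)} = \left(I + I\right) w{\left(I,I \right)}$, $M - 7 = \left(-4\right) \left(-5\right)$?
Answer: $\frac{875016}{529} \approx 1654.1$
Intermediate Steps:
$M = 27$ ($M = 7 - -20 = 7 + 20 = 27$)
$h{\left(t \right)} = \frac{9 + t}{27 + t}$ ($h{\left(t \right)} = \frac{t + 9}{t + 27} = \frac{9 + t}{27 + t}$)
$j{\left(I \right)} = 2 I^{2}$ ($j{\left(I \right)} = \left(I + I\right) I = 2 I I = 2 I^{2}$)
$j{\left(h{\left(b{\left(-2 \right)} \right)} \right)} + 1654 = 2 \left(\frac{9 - 4}{27 - 4}\right)^{2} + 1654 = 2 \left(\frac{1}{23} \cdot 5\right)^{2} + 1654 = 2 \left(\frac{5}{23}\right)^{2} + 1654 = 2 \cdot \frac{25}{529} + 1654 = \frac{50}{529} + 1654 = \frac{875016}{529}$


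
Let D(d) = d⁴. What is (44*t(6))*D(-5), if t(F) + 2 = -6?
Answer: -220000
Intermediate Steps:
t(F) = -8 (t(F) = -2 - 6 = -8)
(44*t(6))*D(-5) = (44*(-8))*(-5)⁴ = -352*625 = -220000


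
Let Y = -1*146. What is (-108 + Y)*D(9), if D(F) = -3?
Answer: 762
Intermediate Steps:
Y = -146
(-108 + Y)*D(9) = (-108 - 146)*(-3) = -254*(-3) = 762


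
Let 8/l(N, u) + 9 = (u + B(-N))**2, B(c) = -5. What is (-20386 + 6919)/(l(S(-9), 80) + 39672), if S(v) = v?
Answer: -9453834/27849745 ≈ -0.33946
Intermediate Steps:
l(N, u) = 8/(-9 + (-5 + u)**2) (l(N, u) = 8/(-9 + (u - 5)**2) = 8/(-9 + (-5 + u)**2))
(-20386 + 6919)/(l(S(-9), 80) + 39672) = (-20386 + 6919)/(8/(-9 + (-5 + 80)**2) + 39672) = -13467/(8/(-9 + 75**2) + 39672) = -13467/(8/(-9 + 5625) + 39672) = -13467/(8/5616 + 39672) = -13467/(8*(1/5616) + 39672) = -13467/(1/702 + 39672) = -13467/27849745/702 = -13467*702/27849745 = -9453834/27849745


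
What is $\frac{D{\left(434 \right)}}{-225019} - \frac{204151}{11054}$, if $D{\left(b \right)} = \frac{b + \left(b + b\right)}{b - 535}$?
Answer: $- \frac{4639708848461}{251223362626} \approx -18.468$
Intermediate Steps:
$D{\left(b \right)} = \frac{3 b}{-535 + b}$ ($D{\left(b \right)} = \frac{b + 2 b}{-535 + b} = \frac{3 b}{-535 + b}$)
$\frac{D{\left(434 \right)}}{-225019} - \frac{204151}{11054} = \frac{3 \cdot 434 \frac{1}{-535 + 434}}{-225019} - \frac{204151}{11054} = 3 \cdot 434 \frac{1}{-101} \left(- \frac{1}{225019}\right) - \frac{204151}{11054} = 3 \cdot 434 \left(- \frac{1}{101}\right) \left(- \frac{1}{225019}\right) - \frac{204151}{11054} = \left(- \frac{1302}{101}\right) \left(- \frac{1}{225019}\right) - \frac{204151}{11054} = \frac{1302}{22726919} - \frac{204151}{11054} = - \frac{4639708848461}{251223362626}$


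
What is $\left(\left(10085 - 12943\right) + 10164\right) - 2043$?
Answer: $5263$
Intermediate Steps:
$\left(\left(10085 - 12943\right) + 10164\right) - 2043 = \left(-2858 + 10164\right) - 2043 = 7306 - 2043 = 5263$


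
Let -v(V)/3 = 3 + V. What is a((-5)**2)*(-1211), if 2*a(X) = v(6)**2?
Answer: -882819/2 ≈ -4.4141e+5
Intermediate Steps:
v(V) = -9 - 3*V (v(V) = -3*(3 + V) = -9 - 3*V)
a(X) = 729/2 (a(X) = (-9 - 3*6)**2/2 = (-9 - 18)**2/2 = (1/2)*(-27)**2 = (1/2)*729 = 729/2)
a((-5)**2)*(-1211) = (729/2)*(-1211) = -882819/2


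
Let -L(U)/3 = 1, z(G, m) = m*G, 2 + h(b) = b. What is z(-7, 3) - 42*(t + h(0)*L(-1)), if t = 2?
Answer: -357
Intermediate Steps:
h(b) = -2 + b
z(G, m) = G*m
L(U) = -3 (L(U) = -3*1 = -3)
z(-7, 3) - 42*(t + h(0)*L(-1)) = -7*3 - 42*(2 + (-2 + 0)*(-3)) = -21 - 42*(2 - 2*(-3)) = -21 - 42*(2 + 6) = -21 - 42*8 = -21 - 336 = -357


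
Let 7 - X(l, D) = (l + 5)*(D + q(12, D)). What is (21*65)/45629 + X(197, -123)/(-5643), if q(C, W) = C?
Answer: -92337286/23407677 ≈ -3.9447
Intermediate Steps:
X(l, D) = 7 - (5 + l)*(12 + D) (X(l, D) = 7 - (l + 5)*(D + 12) = 7 - (5 + l)*(12 + D))
(21*65)/45629 + X(197, -123)/(-5643) = (21*65)/45629 + (-53 - 12*197 - 5*(-123) - 1*(-123)*197)/(-5643) = 1365*(1/45629) + (-53 - 2364 + 615 + 24231)*(-1/5643) = 1365/45629 + 22429*(-1/5643) = 1365/45629 - 2039/513 = -92337286/23407677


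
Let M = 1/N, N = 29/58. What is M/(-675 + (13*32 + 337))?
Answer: 1/39 ≈ 0.025641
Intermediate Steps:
N = 1/2 (N = 29*(1/58) = 1/2 ≈ 0.50000)
M = 2 (M = 1/(1/2) = 2)
M/(-675 + (13*32 + 337)) = 2/(-675 + (13*32 + 337)) = 2/(-675 + (416 + 337)) = 2/(-675 + 753) = 2/78 = 2*(1/78) = 1/39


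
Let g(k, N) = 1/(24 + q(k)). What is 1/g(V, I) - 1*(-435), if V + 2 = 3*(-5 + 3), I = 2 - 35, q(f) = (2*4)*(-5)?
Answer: 419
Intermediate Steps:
q(f) = -40 (q(f) = 8*(-5) = -40)
I = -33
V = -8 (V = -2 + 3*(-5 + 3) = -2 + 3*(-2) = -2 - 6 = -8)
g(k, N) = -1/16 (g(k, N) = 1/(24 - 40) = 1/(-16) = -1/16)
1/g(V, I) - 1*(-435) = 1/(-1/16) - 1*(-435) = -16 + 435 = 419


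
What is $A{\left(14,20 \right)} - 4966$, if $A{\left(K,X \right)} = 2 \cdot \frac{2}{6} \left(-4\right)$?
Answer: $- \frac{14906}{3} \approx -4968.7$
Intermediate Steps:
$A{\left(K,X \right)} = - \frac{8}{3}$ ($A{\left(K,X \right)} = 2 \cdot 2 \cdot \frac{1}{6} \left(-4\right) = 2 \cdot \frac{1}{3} \left(-4\right) = \frac{2}{3} \left(-4\right) = - \frac{8}{3}$)
$A{\left(14,20 \right)} - 4966 = - \frac{8}{3} - 4966 = - \frac{14906}{3}$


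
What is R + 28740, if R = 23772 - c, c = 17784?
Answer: 34728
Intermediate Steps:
R = 5988 (R = 23772 - 1*17784 = 23772 - 17784 = 5988)
R + 28740 = 5988 + 28740 = 34728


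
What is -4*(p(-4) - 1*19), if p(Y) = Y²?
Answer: 12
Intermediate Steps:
-4*(p(-4) - 1*19) = -4*((-4)² - 1*19) = -4*(16 - 19) = -4*(-3) = 12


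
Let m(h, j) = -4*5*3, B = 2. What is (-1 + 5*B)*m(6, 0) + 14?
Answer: -526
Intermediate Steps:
m(h, j) = -60 (m(h, j) = -20*3 = -60)
(-1 + 5*B)*m(6, 0) + 14 = (-1 + 5*2)*(-60) + 14 = (-1 + 10)*(-60) + 14 = 9*(-60) + 14 = -540 + 14 = -526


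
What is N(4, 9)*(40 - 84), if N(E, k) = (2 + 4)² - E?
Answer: -1408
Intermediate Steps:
N(E, k) = 36 - E (N(E, k) = 6² - E = 36 - E)
N(4, 9)*(40 - 84) = (36 - 1*4)*(40 - 84) = (36 - 4)*(-44) = 32*(-44) = -1408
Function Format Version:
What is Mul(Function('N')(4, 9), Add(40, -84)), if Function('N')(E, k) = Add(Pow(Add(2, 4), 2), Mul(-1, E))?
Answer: -1408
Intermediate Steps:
Function('N')(E, k) = Add(36, Mul(-1, E)) (Function('N')(E, k) = Add(Pow(6, 2), Mul(-1, E)) = Add(36, Mul(-1, E)))
Mul(Function('N')(4, 9), Add(40, -84)) = Mul(Add(36, Mul(-1, 4)), Add(40, -84)) = Mul(Add(36, -4), -44) = Mul(32, -44) = -1408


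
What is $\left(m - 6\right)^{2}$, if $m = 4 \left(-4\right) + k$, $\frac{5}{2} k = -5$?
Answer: $576$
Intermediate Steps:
$k = -2$ ($k = \frac{2}{5} \left(-5\right) = -2$)
$m = -18$ ($m = 4 \left(-4\right) - 2 = -16 - 2 = -18$)
$\left(m - 6\right)^{2} = \left(-18 - 6\right)^{2} = \left(-24\right)^{2} = 576$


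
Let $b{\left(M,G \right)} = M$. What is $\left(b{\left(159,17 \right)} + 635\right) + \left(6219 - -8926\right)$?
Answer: $15939$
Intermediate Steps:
$\left(b{\left(159,17 \right)} + 635\right) + \left(6219 - -8926\right) = \left(159 + 635\right) + \left(6219 - -8926\right) = 794 + \left(6219 + 8926\right) = 794 + 15145 = 15939$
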